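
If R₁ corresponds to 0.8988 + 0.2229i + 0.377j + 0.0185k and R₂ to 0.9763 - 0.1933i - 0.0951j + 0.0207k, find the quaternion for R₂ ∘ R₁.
0.9561 + 0.0343i + 0.2908j - 0.015k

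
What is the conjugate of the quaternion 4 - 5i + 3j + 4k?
4 + 5i - 3j - 4k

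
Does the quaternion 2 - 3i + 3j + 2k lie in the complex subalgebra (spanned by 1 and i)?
No. The quaternion 2 - 3i + 3j + 2k has j-coefficient y = 3 and k-coefficient z = 2, not both zero, so it does not lie in the complex subalgebra spanned by 1 and i.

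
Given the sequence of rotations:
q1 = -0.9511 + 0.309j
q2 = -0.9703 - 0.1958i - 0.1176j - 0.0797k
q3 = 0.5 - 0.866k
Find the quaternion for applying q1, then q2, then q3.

q2 · q1 = 0.9592 + 0.2109i - 0.188j + 0.0153k
q3 · q2 · q1 = 0.4928 - 0.0574i - 0.2766j - 0.823k
0.4928 - 0.0574i - 0.2766j - 0.823k


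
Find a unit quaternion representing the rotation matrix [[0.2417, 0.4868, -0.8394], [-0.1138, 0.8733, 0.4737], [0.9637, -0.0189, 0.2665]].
0.7716 - 0.1596i - 0.5842j - 0.1946k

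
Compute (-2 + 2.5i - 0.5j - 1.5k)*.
-2 - 2.5i + 0.5j + 1.5k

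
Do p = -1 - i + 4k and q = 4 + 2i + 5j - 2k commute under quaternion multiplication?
No: pq = 6 - 26i + j + 13k ≠ 6 + 14i - 11j + 23k = qp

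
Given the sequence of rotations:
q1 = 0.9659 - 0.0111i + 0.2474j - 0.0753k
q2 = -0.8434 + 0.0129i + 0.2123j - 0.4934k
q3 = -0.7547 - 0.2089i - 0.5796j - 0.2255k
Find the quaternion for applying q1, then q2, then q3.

q2 · q1 = -0.9042 + 0.1279i + 0.0029j - 0.4075k
q3 · q2 · q1 = 0.6189 + 0.3292i + 0.4079j + 0.585k
0.6189 + 0.3292i + 0.4079j + 0.585k


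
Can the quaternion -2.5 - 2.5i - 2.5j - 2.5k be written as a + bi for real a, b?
No. The quaternion -2.5 - 2.5i - 2.5j - 2.5k has j-coefficient y = -2.5 and k-coefficient z = -2.5, not both zero, so it does not lie in the complex subalgebra spanned by 1 and i.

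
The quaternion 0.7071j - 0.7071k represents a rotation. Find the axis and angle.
axis = (0, √2/2, -√2/2), θ = π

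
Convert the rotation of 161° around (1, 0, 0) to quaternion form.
0.165 + 0.9863i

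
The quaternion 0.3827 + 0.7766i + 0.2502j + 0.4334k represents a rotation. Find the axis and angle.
axis = (0.8406, 0.2708, 0.4691), θ = 3π/4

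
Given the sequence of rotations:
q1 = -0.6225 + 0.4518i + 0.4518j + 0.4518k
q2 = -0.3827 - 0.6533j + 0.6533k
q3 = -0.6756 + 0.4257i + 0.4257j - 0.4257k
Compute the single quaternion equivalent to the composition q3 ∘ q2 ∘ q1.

q2 · q1 = 0.2382 - 0.7632i + 0.5289j - 0.2844k
q3 · q2 · q1 = -0.1823 + 0.7211i + 0.19j + 0.6408k
-0.1823 + 0.7211i + 0.19j + 0.6408k


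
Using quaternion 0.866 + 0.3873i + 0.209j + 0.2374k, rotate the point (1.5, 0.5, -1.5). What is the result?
(0.256, 2.011, -0.801)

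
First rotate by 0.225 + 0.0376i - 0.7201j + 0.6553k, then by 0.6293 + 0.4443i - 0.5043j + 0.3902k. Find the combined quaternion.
-0.494 + 0.0741i - 0.8431j + 0.1992k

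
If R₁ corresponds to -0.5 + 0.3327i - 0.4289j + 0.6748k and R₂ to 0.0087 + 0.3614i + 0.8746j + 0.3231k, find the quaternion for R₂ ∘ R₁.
0.0325 + 0.551i - 0.5774j - 0.6017k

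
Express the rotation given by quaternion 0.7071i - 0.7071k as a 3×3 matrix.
[[0, 0, -1], [0, -1, 0], [-1, 0, 0]]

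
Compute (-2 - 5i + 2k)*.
-2 + 5i - 2k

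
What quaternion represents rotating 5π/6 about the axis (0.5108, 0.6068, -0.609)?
0.2588 + 0.4934i + 0.5861j - 0.5882k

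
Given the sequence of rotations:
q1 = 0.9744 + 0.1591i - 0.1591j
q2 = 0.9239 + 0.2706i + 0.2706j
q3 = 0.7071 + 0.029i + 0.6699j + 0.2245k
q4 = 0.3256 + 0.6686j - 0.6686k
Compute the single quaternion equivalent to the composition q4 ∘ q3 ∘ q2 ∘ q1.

q2 · q1 = 0.9002 + 0.4107i + 0.1167j - 0.0861k
q3 · q2 · q1 = 0.5658 + 0.2326i + 0.7803j - 0.1305k
q4 · q3 · q2 · q1 = -0.4247 + 0.5102i + 0.4768j - 0.5763k
-0.4247 + 0.5102i + 0.4768j - 0.5763k


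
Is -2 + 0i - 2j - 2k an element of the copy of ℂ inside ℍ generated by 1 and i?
No. The quaternion -2 - 2j - 2k has j-coefficient y = -2 and k-coefficient z = -2, not both zero, so it does not lie in the complex subalgebra spanned by 1 and i.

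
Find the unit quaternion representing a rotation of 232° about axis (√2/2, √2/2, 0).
-0.4384 + 0.6355i + 0.6355j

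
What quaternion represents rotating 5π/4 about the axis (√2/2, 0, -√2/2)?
-0.3827 + 0.6533i - 0.6533k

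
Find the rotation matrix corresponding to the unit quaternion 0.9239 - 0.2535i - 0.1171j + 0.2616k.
[[0.8357, -0.424, -0.349], [0.5428, 0.7346, 0.4072], [0.0837, -0.5297, 0.8441]]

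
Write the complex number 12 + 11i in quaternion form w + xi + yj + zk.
12 + 11i + 0j + 0k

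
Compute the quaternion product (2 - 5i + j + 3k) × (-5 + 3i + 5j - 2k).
6 + 14i + 4j - 47k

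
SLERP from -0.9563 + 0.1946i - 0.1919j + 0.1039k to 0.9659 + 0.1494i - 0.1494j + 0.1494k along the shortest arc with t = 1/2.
-0.9992 + 0.0235i - 0.0221j - 0.0237k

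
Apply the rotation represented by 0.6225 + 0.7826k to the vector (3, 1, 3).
(-1.649, 2.698, 3)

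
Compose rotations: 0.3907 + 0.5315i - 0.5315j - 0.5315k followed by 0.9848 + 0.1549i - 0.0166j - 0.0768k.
0.2528 + 0.5519i - 0.4884j - 0.6269k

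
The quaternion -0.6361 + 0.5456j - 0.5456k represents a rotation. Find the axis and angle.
axis = (0, √2/2, -√2/2), θ = 259°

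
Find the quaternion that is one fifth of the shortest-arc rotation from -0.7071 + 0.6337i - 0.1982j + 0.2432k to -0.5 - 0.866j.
-0.7231 + 0.5415i - 0.3751j + 0.2078k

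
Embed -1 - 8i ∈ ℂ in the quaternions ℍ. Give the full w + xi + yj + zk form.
-1 - 8i + 0j + 0k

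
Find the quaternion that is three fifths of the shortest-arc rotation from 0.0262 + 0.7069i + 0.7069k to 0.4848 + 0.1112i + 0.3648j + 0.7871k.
0.3277 + 0.3876i + 0.2378j + 0.8282k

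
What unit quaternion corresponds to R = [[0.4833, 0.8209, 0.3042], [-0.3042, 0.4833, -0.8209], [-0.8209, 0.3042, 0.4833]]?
0.7826 + 0.3594i + 0.3594j - 0.3594k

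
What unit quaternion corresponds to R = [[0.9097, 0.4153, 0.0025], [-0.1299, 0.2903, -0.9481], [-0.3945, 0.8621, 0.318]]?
0.7934 + 0.5704i + 0.1251j - 0.1718k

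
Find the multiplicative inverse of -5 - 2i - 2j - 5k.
-0.0862 + 0.0345i + 0.0345j + 0.0862k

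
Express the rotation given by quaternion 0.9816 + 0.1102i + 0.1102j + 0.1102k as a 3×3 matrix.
[[0.9514, -0.1921, 0.2406], [0.2406, 0.9514, -0.1921], [-0.1921, 0.2406, 0.9514]]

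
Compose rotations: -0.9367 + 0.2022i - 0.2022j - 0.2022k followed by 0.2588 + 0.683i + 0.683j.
-0.2424 - 0.7255i - 0.554j - 0.3285k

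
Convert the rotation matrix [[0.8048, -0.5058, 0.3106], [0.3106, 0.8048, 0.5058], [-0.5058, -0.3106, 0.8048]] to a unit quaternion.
0.9239 - 0.2209i + 0.2209j + 0.2209k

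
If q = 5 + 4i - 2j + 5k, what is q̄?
5 - 4i + 2j - 5k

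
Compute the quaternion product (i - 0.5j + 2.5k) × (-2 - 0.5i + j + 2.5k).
-5.25 - 5.75i - 2.75j - 4.25k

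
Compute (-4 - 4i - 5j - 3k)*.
-4 + 4i + 5j + 3k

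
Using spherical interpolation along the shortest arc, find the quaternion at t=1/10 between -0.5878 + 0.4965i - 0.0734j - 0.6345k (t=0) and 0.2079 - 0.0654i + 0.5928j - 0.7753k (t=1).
-0.5325 + 0.4644i + 0.0088j - 0.7076k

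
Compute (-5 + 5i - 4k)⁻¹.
-0.0758 - 0.0758i + 0.0606k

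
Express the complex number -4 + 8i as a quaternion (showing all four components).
-4 + 8i + 0j + 0k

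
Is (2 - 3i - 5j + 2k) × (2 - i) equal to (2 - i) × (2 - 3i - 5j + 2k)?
No: pq = 1 - 8i - 12j - k ≠ 1 - 8i - 8j + 9k = qp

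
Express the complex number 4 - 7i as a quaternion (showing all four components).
4 - 7i + 0j + 0k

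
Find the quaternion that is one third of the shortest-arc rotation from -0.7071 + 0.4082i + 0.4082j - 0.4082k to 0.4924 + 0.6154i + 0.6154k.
-0.7534 + 0.0567i + 0.3154j - 0.5741k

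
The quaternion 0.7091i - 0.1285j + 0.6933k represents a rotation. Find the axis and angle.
axis = (0.7091, -0.1285, 0.6933), θ = π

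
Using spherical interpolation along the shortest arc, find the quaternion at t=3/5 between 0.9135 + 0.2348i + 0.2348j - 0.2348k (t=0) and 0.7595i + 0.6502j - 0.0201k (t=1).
0.4576 + 0.6595i + 0.5815j - 0.132k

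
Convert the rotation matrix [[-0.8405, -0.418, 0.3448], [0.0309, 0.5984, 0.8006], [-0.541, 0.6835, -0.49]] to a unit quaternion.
0.2588 - 0.1131i + 0.8557j + 0.4336k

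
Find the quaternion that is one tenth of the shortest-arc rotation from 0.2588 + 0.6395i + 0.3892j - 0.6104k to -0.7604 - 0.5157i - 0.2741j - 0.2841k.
0.336 + 0.6629i + 0.3986j - 0.5374k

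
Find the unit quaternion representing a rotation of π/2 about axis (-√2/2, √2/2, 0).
0.7071 - 0.5i + 0.5j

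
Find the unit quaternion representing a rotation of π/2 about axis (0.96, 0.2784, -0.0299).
0.7071 + 0.6788i + 0.1969j - 0.0211k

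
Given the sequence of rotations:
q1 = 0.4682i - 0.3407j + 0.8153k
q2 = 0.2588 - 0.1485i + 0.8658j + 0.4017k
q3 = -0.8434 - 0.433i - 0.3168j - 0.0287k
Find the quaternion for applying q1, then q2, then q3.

q2 · q1 = 0.037 + 0.9639i + 0.221j - 0.1438k
q3 · q2 · q1 = 0.452 - 0.7771i - 0.288j + 0.3299k
0.452 - 0.7771i - 0.288j + 0.3299k


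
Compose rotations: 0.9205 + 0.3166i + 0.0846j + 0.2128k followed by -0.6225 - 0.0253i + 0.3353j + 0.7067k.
-0.7438 - 0.2088i + 0.4851j + 0.4098k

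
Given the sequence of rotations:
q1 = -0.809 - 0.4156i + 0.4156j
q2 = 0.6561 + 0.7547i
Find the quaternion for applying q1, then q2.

q2 · q1 = -0.2171 - 0.8832i + 0.2727j + 0.3137k
-0.2171 - 0.8832i + 0.2727j + 0.3137k


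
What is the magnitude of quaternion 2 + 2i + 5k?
√33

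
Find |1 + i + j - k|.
2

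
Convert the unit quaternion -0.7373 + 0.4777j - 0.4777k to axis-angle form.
axis = (0, √2/2, -√2/2), θ = 275°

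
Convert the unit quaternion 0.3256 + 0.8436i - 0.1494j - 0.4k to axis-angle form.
axis = (0.8922, -0.158, -0.4231), θ = 142°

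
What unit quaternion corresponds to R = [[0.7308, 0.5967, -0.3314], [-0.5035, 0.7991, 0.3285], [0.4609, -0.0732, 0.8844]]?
0.9239 - 0.1087i - 0.2144j - 0.2977k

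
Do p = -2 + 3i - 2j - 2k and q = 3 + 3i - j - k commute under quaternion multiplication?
No: pq = -19 + 3i - 7j - k ≠ -19 + 3i - j - 7k = qp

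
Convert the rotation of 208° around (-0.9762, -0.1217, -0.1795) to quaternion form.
-0.2419 - 0.9472i - 0.1181j - 0.1742k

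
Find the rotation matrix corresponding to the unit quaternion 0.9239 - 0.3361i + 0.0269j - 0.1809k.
[[0.9331, 0.3162, 0.1713], [-0.3523, 0.7086, 0.6113], [0.0719, -0.6308, 0.7726]]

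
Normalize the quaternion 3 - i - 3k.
0.6882 - 0.2294i - 0.6882k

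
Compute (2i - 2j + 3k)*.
-2i + 2j - 3k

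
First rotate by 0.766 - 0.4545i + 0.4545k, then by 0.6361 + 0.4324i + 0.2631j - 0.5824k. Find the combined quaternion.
0.9485 + 0.1617i + 0.2697j - 0.0374k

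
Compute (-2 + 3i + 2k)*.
-2 - 3i - 2k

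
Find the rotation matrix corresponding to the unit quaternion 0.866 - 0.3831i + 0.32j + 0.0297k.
[[0.7934, -0.2966, 0.5315], [-0.1937, 0.7047, 0.6825], [-0.577, -0.6445, 0.5017]]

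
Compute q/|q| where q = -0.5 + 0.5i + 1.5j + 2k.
-0.1925 + 0.1925i + 0.5774j + 0.7698k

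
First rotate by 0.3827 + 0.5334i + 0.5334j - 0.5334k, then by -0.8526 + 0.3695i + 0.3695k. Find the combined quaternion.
-0.3263 - 0.5105i - 0.0606j + 0.7933k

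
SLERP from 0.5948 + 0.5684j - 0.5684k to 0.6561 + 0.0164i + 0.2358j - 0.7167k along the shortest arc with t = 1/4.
0.6183 + 0.0042i + 0.4909j - 0.6138k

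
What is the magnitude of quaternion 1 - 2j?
√5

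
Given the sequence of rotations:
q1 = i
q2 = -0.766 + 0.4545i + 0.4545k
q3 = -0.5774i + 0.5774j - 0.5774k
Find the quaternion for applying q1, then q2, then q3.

q2 · q1 = -0.4545 - 0.766i + 0.4545j
q3 · q2 · q1 = -0.7047 + 0.5249i + 0.1799j + 0.4423k
-0.7047 + 0.5249i + 0.1799j + 0.4423k


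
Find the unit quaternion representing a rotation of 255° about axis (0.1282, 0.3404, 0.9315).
-0.6088 + 0.1017i + 0.2701j + 0.739k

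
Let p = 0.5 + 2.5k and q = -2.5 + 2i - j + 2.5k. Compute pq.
-7.5 + 3.5i + 4.5j - 5k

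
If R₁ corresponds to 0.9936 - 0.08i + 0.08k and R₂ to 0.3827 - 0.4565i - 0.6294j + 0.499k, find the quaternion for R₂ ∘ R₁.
0.3038 - 0.5345i - 0.6288j + 0.4761k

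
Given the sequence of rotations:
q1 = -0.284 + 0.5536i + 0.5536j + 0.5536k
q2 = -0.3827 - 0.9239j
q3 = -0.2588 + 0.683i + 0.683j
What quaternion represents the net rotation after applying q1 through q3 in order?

q2 · q1 = 0.6202 - 0.7233i + 0.0505j + 0.2996k
q3 · q2 · q1 = 0.299 + 0.8154i + 0.2059j + 0.451k
0.299 + 0.8154i + 0.2059j + 0.451k


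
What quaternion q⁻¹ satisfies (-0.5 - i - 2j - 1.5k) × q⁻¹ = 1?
-0.0667 + 0.1333i + 0.2667j + 0.2k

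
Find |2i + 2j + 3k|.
√17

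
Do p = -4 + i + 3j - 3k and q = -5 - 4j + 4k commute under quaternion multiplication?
No: pq = 44 - 5i - 3j - 5k ≠ 44 - 5i + 5j + 3k = qp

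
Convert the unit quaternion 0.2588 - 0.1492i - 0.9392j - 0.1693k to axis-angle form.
axis = (-0.1545, -0.9723, -0.1753), θ = 5π/6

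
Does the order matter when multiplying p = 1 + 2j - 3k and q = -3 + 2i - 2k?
Yes: pq = -9 - 2i - 12j + 3k ≠ -9 + 6i + 11k = qp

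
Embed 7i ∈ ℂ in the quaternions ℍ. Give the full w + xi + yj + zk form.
0 + 7i + 0j + 0k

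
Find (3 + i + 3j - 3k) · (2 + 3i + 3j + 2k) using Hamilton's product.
26i + 4j - 6k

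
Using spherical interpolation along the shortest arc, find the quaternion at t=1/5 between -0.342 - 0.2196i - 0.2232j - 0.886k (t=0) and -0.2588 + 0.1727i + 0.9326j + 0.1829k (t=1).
-0.2357 - 0.2395i - 0.4404j - 0.8326k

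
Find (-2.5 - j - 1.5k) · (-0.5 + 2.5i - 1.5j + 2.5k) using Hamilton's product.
3.5 - 11i + 0.5j - 3k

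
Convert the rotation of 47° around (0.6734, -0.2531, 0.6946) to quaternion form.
0.9171 + 0.2685i - 0.1009j + 0.277k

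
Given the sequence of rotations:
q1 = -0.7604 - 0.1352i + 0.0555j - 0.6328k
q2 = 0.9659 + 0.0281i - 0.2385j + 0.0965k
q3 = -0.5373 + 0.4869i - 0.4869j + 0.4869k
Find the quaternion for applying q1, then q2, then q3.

q2 · q1 = -0.6564 - 0.0064i + 0.2397j - 0.7153k
q3 · q2 · q1 = 0.8208 - 0.0846i + 0.536j + 0.1783k
0.8208 - 0.0846i + 0.536j + 0.1783k


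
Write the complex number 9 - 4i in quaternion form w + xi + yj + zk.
9 - 4i + 0j + 0k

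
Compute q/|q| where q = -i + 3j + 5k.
-0.169i + 0.5071j + 0.8452k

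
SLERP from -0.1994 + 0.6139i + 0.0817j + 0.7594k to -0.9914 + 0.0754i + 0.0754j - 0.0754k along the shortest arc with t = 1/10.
-0.3308 + 0.6021i + 0.0893j + 0.7212k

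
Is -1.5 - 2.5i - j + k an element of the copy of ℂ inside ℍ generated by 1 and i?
No. The quaternion -1.5 - 2.5i - j + k has j-coefficient y = -1 and k-coefficient z = 1, not both zero, so it does not lie in the complex subalgebra spanned by 1 and i.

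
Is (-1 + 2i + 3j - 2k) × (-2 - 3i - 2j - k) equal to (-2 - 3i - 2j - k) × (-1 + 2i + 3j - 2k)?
No: pq = 12 - 8i + 4j + 10k ≠ 12 + 6i - 12j = qp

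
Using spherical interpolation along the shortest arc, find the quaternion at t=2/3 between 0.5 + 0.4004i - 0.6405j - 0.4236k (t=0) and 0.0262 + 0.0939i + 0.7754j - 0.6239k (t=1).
0.2057 + 0.1055i - 0.9207j + 0.3146k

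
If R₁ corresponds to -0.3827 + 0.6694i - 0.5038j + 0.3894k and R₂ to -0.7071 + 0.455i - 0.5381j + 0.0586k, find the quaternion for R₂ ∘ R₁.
-0.3279 - 0.8275i + 0.4242j - 0.1668k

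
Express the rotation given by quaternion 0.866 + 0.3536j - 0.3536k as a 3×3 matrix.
[[0.4999, 0.6124, 0.6124], [-0.6124, 0.7499, -0.2501], [-0.6124, -0.2501, 0.7499]]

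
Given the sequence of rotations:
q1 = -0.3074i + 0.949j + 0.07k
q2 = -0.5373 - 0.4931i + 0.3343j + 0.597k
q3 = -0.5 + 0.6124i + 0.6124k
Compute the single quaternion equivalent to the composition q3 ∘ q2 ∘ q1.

q2 · q1 = -0.5106 - 0.378i - 0.6589j - 0.4028k
q3 · q2 · q1 = 0.7335 + 0.2798i + 0.3446j - 0.5148k
0.7335 + 0.2798i + 0.3446j - 0.5148k


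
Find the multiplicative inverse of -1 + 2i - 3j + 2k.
-0.0556 - 0.1111i + 0.1667j - 0.1111k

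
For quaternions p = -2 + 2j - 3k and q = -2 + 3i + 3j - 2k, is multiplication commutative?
No: pq = -8 - i - 19j + 4k ≠ -8 - 11i - j + 16k = qp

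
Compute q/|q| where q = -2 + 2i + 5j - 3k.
-0.3086 + 0.3086i + 0.7715j - 0.4629k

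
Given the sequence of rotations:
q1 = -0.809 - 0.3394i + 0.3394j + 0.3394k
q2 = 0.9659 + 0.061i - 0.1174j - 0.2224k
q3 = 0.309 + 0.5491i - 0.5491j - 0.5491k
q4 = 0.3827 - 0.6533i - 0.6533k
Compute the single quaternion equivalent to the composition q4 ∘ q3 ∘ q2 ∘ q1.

q2 · q1 = -0.6454 - 0.3415i + 0.4776j + 0.4886k
q3 · q2 · q1 = 0.5186 - 0.466i + 0.4212j + 0.5801k
q4 · q3 · q2 · q1 = 0.273 - 0.242i + 0.8446j - 0.392k
0.273 - 0.242i + 0.8446j - 0.392k


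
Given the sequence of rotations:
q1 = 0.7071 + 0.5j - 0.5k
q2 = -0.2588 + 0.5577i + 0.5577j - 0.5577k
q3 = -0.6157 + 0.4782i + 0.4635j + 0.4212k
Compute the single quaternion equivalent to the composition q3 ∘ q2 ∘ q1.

q2 · q1 = -0.7407 + 0.3943i + 0.5438j + 0.0139k
q3 · q2 · q1 = 0.0096 - 0.8196i - 0.5187j - 0.2433k
0.0096 - 0.8196i - 0.5187j - 0.2433k


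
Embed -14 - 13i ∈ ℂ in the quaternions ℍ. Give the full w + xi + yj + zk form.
-14 - 13i + 0j + 0k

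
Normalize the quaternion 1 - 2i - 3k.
0.2673 - 0.5345i - 0.8018k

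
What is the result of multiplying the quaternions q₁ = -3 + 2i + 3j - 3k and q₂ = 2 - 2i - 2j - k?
1 + i + 20j - k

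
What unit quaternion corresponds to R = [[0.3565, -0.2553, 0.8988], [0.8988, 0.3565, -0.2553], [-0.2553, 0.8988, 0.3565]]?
0.7193 + 0.4011i + 0.4011j + 0.4011k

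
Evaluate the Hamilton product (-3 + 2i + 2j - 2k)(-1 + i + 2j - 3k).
-9 - 7i - 4j + 13k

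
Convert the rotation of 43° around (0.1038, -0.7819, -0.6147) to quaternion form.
0.9304 + 0.038i - 0.2866j - 0.2253k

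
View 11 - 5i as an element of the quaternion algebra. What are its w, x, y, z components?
11 - 5i + 0j + 0k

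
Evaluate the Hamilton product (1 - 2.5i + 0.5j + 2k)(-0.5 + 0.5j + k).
-2.75 + 0.75i + 2.75j - 1.25k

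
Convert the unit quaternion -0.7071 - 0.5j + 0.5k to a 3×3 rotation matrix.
[[0, 0.7071, 0.7071], [-0.7071, 0.5, -0.5], [-0.7071, -0.5, 0.5]]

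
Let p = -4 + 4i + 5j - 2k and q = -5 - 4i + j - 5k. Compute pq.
21 - 27i - j + 54k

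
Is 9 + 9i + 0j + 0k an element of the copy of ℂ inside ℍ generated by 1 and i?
Yes. The quaternion 9 + 9i has j- and k-coefficients y = z = 0, so it lies in the complex subalgebra spanned by 1 and i.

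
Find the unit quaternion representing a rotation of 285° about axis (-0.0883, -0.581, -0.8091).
-0.7934 - 0.0538i - 0.3537j - 0.4925k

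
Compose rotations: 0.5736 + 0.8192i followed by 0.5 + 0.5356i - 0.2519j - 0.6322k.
-0.152 + 0.7168i - 0.6624j - 0.1563k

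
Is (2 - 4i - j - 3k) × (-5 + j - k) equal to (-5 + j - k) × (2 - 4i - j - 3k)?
No: pq = -12 + 24i + 3j + 9k ≠ -12 + 16i + 11j + 17k = qp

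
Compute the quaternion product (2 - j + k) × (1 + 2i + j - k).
4 + 4i + 3j + k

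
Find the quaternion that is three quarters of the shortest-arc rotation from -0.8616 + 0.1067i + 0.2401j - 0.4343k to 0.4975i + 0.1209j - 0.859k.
-0.2624 + 0.4424i + 0.1727j - 0.84k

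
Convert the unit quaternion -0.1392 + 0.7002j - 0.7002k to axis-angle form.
axis = (0, √2/2, -√2/2), θ = 196°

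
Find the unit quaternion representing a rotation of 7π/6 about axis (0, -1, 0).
-0.2588 - 0.9659j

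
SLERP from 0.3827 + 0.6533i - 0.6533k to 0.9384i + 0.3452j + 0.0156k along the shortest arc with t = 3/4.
0.1098 + 0.9386i + 0.2763j - 0.1749k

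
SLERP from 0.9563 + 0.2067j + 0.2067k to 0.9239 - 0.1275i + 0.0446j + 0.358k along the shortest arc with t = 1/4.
0.9542 - 0.0322i + 0.1671j + 0.2462k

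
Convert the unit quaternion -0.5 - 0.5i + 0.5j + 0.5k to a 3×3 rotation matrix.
[[0, 0, -1], [-1, 0, 0], [0, 1, 0]]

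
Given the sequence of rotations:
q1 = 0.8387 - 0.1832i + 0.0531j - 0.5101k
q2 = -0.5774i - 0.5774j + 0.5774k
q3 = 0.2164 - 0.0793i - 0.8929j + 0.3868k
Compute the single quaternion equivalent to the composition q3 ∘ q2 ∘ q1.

q2 · q1 = 0.2194 - 0.2204i - 0.8846j + 0.3478k
q3 · q2 · q1 = -0.8944 - 0.0335i - 0.445j + 0.0335k
-0.8944 - 0.0335i - 0.445j + 0.0335k


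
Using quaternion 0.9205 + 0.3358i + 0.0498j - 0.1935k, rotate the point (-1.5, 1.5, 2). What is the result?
(-0.872, 0.259, 2.77)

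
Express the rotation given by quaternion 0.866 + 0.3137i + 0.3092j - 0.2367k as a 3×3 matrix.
[[0.6967, 0.604, 0.387], [-0.216, 0.6911, -0.6897], [-0.684, 0.397, 0.612]]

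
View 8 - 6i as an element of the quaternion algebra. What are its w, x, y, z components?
8 - 6i + 0j + 0k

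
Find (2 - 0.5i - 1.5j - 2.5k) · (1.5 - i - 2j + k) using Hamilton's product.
2 - 9.25i - 3.25j - 2.25k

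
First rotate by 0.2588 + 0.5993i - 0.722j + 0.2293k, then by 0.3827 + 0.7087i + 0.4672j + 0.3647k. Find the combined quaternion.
-0.072 + 0.7832i - 0.0993j - 0.6095k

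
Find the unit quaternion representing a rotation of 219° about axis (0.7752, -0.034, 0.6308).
-0.3338 + 0.7307i - 0.032j + 0.5946k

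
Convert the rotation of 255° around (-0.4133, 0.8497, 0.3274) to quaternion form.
-0.6088 - 0.3279i + 0.6741j + 0.2597k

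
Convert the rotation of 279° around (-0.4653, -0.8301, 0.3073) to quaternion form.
-0.7604 - 0.3022i - 0.5391j + 0.1996k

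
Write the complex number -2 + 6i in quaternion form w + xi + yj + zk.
-2 + 6i + 0j + 0k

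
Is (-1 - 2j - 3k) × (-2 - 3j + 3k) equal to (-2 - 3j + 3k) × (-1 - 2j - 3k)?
No: pq = 5 - 15i + 7j + 3k ≠ 5 + 15i + 7j + 3k = qp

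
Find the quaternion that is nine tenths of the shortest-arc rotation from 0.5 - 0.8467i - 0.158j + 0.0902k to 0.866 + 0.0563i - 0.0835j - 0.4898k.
0.8846 - 0.0558i - 0.0994j - 0.4522k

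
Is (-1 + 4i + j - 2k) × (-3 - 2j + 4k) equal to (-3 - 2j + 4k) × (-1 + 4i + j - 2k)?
No: pq = 13 - 12i - 17j - 6k ≠ 13 - 12i + 15j + 10k = qp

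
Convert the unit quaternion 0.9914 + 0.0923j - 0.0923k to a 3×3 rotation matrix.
[[0.9659, 0.183, 0.183], [-0.183, 0.983, -0.017], [-0.183, -0.017, 0.983]]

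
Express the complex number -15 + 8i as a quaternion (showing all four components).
-15 + 8i + 0j + 0k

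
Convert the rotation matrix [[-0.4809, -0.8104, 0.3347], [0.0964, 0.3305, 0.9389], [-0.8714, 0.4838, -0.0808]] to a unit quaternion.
0.4384 - 0.2595i + 0.6878j + 0.5171k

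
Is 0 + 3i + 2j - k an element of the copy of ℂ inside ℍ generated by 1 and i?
No. The quaternion 3i + 2j - k has j-coefficient y = 2 and k-coefficient z = -1, not both zero, so it does not lie in the complex subalgebra spanned by 1 and i.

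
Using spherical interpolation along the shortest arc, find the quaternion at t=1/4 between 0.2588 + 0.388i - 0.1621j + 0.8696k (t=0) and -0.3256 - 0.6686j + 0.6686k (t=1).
0.1138 + 0.3104i - 0.3213j + 0.8874k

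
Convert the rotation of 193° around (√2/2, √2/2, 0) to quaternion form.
-0.1132 + 0.7026i + 0.7026j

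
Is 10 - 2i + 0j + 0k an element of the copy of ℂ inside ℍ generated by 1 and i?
Yes. The quaternion 10 - 2i has j- and k-coefficients y = z = 0, so it lies in the complex subalgebra spanned by 1 and i.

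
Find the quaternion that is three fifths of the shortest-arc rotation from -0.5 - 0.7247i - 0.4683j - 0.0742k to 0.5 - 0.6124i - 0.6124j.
0.1047 - 0.7608i - 0.6395j - 0.0351k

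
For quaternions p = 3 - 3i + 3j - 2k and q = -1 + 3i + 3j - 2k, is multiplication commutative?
No: pq = -7 + 12i - 6j - 22k ≠ -7 + 12i + 18j + 14k = qp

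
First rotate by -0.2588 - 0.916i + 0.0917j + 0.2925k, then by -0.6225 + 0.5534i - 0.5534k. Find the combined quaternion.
0.8299 + 0.4777i + 0.288j + 0.0119k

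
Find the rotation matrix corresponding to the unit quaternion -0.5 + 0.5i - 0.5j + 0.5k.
[[0, 0, 1], [-1, 0, 0], [0, -1, 0]]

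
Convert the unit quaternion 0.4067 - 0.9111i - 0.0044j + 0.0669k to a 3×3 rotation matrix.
[[0.991, -0.0464, -0.1255], [0.0624, -0.6692, 0.7405], [-0.1183, -0.7417, -0.6602]]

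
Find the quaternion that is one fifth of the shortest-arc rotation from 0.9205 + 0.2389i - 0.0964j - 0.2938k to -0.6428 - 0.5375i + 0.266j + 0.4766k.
0.8804 + 0.3055i - 0.1335j - 0.3374k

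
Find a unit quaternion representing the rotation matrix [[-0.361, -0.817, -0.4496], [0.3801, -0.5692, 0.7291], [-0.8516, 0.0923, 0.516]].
0.3827 - 0.416i + 0.2626j + 0.782k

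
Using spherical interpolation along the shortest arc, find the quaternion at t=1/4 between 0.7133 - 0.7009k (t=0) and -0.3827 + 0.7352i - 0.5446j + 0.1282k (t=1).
0.7207 - 0.2331i + 0.1726j - 0.6296k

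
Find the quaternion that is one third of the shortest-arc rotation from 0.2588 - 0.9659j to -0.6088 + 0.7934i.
0.4916 - 0.3645i - 0.7909j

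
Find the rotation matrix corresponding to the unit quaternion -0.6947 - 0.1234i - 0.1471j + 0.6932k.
[[-0.0043, 0.9994, 0.0333], [-0.9268, 0.0085, -0.3754], [-0.3755, -0.0325, 0.9263]]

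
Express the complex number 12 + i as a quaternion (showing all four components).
12 + i + 0j + 0k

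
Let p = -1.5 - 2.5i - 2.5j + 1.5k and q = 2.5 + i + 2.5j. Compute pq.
5 - 11.5i - 8.5j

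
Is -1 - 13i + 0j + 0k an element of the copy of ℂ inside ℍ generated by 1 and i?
Yes. The quaternion -1 - 13i has j- and k-coefficients y = z = 0, so it lies in the complex subalgebra spanned by 1 and i.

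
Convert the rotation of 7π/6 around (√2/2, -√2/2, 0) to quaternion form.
-0.2588 + 0.683i - 0.683j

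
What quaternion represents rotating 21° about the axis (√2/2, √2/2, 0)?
0.9833 + 0.1289i + 0.1289j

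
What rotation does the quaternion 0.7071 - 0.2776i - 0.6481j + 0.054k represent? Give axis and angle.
axis = (-0.3926, -0.9165, 0.0764), θ = π/2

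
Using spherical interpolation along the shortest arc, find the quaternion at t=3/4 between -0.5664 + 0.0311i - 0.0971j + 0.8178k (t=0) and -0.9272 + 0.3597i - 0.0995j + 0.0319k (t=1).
-0.911 + 0.2986i - 0.1083j + 0.2631k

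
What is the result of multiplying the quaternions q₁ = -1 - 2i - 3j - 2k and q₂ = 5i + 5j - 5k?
15 + 20i - 25j + 10k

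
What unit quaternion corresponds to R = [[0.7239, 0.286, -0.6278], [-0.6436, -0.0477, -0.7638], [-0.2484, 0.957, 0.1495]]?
0.6756 + 0.6368i - 0.1404j - 0.344k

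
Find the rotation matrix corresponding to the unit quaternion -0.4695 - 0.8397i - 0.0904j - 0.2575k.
[[0.851, -0.09, 0.5173], [0.3936, -0.5428, -0.7419], [0.3476, 0.835, -0.4265]]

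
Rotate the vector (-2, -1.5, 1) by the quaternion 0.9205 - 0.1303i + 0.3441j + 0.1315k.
(-0.36, -1.372, 2.289)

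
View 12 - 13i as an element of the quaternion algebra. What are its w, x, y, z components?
12 - 13i + 0j + 0k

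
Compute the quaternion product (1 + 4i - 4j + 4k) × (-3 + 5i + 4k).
-39 - 23i + 16j + 12k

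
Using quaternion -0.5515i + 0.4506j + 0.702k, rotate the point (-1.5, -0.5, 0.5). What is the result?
(0.449, 1.359, 0.838)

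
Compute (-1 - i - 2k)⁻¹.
-0.1667 + 0.1667i + 0.3333k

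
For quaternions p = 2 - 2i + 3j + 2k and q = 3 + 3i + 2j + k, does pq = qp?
No: pq = 4 - i + 21j - 5k ≠ 4 + i + 5j + 21k = qp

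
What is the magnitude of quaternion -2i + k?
√5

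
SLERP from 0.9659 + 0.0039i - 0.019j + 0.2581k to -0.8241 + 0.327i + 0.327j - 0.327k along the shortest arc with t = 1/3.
0.9427 - 0.1102i - 0.1258j + 0.2888k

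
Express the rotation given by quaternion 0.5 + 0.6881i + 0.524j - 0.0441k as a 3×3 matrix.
[[0.447, 0.7652, 0.4633], [0.677, 0.0491, -0.7343], [-0.5847, 0.6419, -0.4961]]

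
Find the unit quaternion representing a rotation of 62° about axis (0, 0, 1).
0.8572 + 0.515k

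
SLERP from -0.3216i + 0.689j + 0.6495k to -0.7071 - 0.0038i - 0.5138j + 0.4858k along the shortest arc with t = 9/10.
0.6948 - 0.0454i + 0.6102j - 0.3781k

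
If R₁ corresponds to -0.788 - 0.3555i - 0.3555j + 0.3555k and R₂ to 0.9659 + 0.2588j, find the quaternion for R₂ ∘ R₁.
-0.6691 - 0.2514i - 0.5473j + 0.4354k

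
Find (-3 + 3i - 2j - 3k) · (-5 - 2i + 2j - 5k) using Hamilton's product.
10 + 7i + 25j + 32k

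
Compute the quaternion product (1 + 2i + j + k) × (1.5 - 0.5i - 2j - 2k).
6.5 + 2.5i + 3j - 4k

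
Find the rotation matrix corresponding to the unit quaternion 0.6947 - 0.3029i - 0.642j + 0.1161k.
[[0.1487, 0.2276, -0.9623], [0.5502, 0.7895, 0.2718], [0.8217, -0.5699, -0.0078]]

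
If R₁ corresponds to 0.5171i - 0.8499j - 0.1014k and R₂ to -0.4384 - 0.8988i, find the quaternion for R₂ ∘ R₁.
0.4648 - 0.2267i + 0.2815j + 0.8083k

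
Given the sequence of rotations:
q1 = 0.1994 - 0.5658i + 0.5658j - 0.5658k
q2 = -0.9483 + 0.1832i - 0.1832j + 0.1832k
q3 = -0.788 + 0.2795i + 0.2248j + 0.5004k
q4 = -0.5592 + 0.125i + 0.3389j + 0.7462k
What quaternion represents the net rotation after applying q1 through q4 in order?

q2 · q1 = 0.1219 + 0.5731i - 0.5731j + 0.5731k
q3 · q2 · q1 = -0.4142 - 0.0019i + 0.6056j - 0.6796k
q4 · q3 · q2 · q1 = 0.5337 - 0.7329i - 0.3955j + 0.1473k
0.5337 - 0.7329i - 0.3955j + 0.1473k


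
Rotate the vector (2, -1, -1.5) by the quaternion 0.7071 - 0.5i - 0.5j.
(1.561, -0.561, 2.121)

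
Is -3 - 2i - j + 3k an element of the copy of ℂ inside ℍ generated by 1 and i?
No. The quaternion -3 - 2i - j + 3k has j-coefficient y = -1 and k-coefficient z = 3, not both zero, so it does not lie in the complex subalgebra spanned by 1 and i.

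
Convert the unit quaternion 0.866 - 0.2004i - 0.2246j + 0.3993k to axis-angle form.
axis = (-0.4008, -0.4492, 0.7985), θ = π/3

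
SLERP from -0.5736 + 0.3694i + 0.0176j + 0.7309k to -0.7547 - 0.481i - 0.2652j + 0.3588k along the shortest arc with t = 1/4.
-0.6915 + 0.1578i - 0.0645j + 0.7019k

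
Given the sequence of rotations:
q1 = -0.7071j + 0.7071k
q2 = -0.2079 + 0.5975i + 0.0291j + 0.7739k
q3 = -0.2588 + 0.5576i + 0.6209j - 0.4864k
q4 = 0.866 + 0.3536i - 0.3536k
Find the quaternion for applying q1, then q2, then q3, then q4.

q2 · q1 = -0.5266 + 0.5678i - 0.2755j - 0.5695k
q3 · q2 · q1 = -0.2863 - 0.9282i - 0.2143j - 0.1026k
q4 · q3 · q2 · q1 = 0.044 - 0.9808i + 0.1789j - 0.0634k
0.044 - 0.9808i + 0.1789j - 0.0634k


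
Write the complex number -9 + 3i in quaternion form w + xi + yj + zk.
-9 + 3i + 0j + 0k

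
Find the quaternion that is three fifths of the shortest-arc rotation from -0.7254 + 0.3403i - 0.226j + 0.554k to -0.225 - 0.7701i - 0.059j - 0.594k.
-0.1954 + 0.7012i - 0.0686j + 0.6823k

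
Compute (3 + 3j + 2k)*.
3 - 3j - 2k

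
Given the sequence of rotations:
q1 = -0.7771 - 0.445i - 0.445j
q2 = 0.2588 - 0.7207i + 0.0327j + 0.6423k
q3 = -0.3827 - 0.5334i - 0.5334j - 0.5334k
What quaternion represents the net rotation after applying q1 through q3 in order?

q2 · q1 = -0.5073 + 0.7307i - 0.4264j - 0.1639k
q3 · q2 · q1 = 0.269 - 0.1491i - 0.0434j + 0.9505k
0.269 - 0.1491i - 0.0434j + 0.9505k


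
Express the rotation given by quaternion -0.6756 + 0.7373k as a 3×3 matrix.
[[-0.0872, 0.9962, 0], [-0.9962, -0.0872, 0], [0, 0, 1]]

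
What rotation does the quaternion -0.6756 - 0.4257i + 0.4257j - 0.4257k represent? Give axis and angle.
axis = (-√3/3, √3/3, -√3/3), θ = 265°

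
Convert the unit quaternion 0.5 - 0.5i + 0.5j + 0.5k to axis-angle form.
axis = (-√3/3, √3/3, √3/3), θ = 2π/3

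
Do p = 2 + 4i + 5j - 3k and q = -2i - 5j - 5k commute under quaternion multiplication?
No: pq = 18 - 44i + 16j - 20k ≠ 18 + 36i - 36j = qp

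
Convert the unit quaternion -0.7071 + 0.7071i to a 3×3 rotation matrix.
[[1, 0, 0], [0, 0, 1], [0, -1, 0]]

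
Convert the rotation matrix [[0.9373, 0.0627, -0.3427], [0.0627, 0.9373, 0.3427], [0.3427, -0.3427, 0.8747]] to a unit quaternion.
0.9682 - 0.177i - 0.177j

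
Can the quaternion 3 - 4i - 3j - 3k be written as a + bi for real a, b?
No. The quaternion 3 - 4i - 3j - 3k has j-coefficient y = -3 and k-coefficient z = -3, not both zero, so it does not lie in the complex subalgebra spanned by 1 and i.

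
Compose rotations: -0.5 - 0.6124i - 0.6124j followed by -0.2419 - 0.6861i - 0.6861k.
-0.2992 + 0.071i + 0.5683j + 0.7632k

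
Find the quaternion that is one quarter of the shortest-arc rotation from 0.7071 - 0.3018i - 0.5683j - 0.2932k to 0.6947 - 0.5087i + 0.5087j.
0.8161 - 0.4158i - 0.3166j - 0.2468k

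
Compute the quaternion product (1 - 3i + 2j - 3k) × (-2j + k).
7 - 4i + j + 7k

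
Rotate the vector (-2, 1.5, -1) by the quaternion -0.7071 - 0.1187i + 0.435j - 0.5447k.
(-0.881, -0.125, -2.541)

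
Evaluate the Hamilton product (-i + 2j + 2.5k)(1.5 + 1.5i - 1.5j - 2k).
9.5 - 1.75i + 4.75j + 2.25k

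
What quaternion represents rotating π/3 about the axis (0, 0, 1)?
0.866 + 0.5k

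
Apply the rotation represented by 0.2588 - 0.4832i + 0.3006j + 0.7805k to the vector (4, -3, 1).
(-0.112, 3.229, -3.945)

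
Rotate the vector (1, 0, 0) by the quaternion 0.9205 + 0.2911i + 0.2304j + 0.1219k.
(0.864, 0.359, -0.353)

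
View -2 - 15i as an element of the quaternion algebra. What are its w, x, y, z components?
-2 - 15i + 0j + 0k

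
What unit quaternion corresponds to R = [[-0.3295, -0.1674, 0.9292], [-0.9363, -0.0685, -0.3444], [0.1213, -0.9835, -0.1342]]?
0.342 - 0.4672i + 0.5906j - 0.5621k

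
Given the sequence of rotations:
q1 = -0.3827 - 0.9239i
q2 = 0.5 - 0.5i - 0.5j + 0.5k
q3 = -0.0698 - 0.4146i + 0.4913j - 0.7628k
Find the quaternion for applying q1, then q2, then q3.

q2 · q1 = -0.6533 - 0.2706i - 0.2706j - 0.6533k
q3 · q2 · q1 = -0.432 - 0.2376i - 0.3665j + 0.7891k
-0.432 - 0.2376i - 0.3665j + 0.7891k


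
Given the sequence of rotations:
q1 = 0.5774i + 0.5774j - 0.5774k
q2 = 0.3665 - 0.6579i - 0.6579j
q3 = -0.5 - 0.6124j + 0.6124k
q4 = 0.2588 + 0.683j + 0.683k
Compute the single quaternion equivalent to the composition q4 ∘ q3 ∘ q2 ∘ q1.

q2 · q1 = 0.7597 + 0.5915i - 0.1683j - 0.2116k
q3 · q2 · q1 = -0.3533 - 0.0631i - 0.0189j + 0.9333k
q4 · q3 · q2 · q1 = -0.716 + 0.634i - 0.2893j + 0.0433k
-0.716 + 0.634i - 0.2893j + 0.0433k


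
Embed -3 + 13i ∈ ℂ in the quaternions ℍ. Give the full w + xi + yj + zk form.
-3 + 13i + 0j + 0k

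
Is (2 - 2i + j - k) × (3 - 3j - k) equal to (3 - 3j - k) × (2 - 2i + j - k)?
No: pq = 8 - 10i - 5j + k ≠ 8 - 2i - j - 11k = qp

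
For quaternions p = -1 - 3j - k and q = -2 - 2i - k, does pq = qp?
No: pq = 1 + 5i + 8j - 3k ≠ 1 - i + 4j + 9k = qp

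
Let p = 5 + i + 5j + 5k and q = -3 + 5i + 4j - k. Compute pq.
-35 - 3i + 31j - 41k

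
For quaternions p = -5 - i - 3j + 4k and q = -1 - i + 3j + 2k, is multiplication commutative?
No: pq = 5 - 12i - 14j - 20k ≠ 5 + 24i - 10j - 8k = qp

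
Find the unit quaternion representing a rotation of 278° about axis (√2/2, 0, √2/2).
-0.7547 + 0.4639i + 0.4639k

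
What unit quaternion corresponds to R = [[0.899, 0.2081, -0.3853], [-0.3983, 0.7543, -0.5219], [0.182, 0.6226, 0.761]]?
0.9239 + 0.3097i - 0.1535j - 0.1641k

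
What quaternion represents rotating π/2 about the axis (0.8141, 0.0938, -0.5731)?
0.7071 + 0.5757i + 0.0663j - 0.4052k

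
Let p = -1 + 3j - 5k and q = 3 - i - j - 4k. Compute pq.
-20 - 16i + 15j - 8k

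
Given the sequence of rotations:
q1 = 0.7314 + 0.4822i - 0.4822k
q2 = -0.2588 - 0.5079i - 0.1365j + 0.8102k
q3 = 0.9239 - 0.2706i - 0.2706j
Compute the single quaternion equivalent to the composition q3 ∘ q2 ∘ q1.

q2 · q1 = 0.4463 - 0.4305i + 0.0459j + 0.7832k
q3 · q2 · q1 = 0.3083 - 0.7304i + 0.1336j + 0.5947k
0.3083 - 0.7304i + 0.1336j + 0.5947k


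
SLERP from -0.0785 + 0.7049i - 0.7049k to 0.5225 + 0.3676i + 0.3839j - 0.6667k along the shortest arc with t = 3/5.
0.3026 + 0.5471i + 0.2477j - 0.7401k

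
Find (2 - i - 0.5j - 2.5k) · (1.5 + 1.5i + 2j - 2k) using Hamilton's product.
0.5 + 7.5i - 2.5j - 9k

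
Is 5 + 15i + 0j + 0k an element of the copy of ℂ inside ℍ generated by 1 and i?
Yes. The quaternion 5 + 15i has j- and k-coefficients y = z = 0, so it lies in the complex subalgebra spanned by 1 and i.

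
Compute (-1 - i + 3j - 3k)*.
-1 + i - 3j + 3k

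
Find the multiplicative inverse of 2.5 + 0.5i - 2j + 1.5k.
0.1961 - 0.0392i + 0.1569j - 0.1176k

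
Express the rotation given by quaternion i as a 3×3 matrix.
[[1, 0, 0], [0, -1, 0], [0, 0, -1]]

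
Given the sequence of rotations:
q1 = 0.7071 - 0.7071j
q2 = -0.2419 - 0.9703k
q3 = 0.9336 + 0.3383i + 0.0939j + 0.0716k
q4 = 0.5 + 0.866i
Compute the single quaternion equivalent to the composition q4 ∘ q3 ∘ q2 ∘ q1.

q2 · q1 = -0.171 - 0.6861i + 0.171j - 0.6861k
q3 · q2 · q1 = 0.1055 - 0.7751i + 0.3266j - 0.5305k
q4 · q3 · q2 · q1 = 0.724 - 0.2962i + 0.6227j + 0.0176k
0.724 - 0.2962i + 0.6227j + 0.0176k


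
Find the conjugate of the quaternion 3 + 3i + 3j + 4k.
3 - 3i - 3j - 4k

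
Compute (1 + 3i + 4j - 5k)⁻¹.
0.0196 - 0.0588i - 0.0784j + 0.098k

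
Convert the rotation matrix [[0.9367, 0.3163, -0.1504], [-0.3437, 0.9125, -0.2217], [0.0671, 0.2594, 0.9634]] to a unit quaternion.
0.9763 + 0.1232i - 0.0557j - 0.169k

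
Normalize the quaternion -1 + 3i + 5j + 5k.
-0.1291 + 0.3873i + 0.6455j + 0.6455k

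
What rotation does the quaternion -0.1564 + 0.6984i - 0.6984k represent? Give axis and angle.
axis = (√2/2, 0, -√2/2), θ = 198°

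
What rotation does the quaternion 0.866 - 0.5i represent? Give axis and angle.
axis = (-1, 0, 0), θ = π/3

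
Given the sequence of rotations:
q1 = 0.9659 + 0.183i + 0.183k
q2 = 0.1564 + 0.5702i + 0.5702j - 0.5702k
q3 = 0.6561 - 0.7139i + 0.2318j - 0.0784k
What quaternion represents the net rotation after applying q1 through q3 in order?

q2 · q1 = 0.1511 + 0.6837i + 0.3421j - 0.6265k
q3 · q2 · q1 = 0.4588 + 0.2223i - 0.2414j - 0.8256k
0.4588 + 0.2223i - 0.2414j - 0.8256k


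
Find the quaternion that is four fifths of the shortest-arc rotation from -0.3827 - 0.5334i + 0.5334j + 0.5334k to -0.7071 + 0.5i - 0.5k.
0.5311 - 0.5906i + 0.1426j + 0.5906k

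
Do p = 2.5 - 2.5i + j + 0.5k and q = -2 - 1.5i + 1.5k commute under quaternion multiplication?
No: pq = -9.5 + 2.75i + j + 4.25k ≠ -9.5 - 0.25i - 5j + 1.25k = qp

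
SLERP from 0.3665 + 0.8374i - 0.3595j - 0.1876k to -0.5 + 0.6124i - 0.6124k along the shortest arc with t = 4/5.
-0.343 + 0.7363i - 0.0884j - 0.5766k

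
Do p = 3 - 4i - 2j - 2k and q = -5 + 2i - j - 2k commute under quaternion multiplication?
No: pq = -13 + 28i - 5j + 12k ≠ -13 + 24i + 19j - 4k = qp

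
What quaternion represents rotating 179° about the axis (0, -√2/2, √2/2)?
0.0087 - 0.7071j + 0.7071k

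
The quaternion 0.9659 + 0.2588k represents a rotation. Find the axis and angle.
axis = (0, 0, 1), θ = π/6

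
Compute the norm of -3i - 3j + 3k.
√27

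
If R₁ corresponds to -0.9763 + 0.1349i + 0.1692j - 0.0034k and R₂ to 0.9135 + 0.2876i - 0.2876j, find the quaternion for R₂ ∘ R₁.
-0.882 - 0.1566i + 0.4363j + 0.0844k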